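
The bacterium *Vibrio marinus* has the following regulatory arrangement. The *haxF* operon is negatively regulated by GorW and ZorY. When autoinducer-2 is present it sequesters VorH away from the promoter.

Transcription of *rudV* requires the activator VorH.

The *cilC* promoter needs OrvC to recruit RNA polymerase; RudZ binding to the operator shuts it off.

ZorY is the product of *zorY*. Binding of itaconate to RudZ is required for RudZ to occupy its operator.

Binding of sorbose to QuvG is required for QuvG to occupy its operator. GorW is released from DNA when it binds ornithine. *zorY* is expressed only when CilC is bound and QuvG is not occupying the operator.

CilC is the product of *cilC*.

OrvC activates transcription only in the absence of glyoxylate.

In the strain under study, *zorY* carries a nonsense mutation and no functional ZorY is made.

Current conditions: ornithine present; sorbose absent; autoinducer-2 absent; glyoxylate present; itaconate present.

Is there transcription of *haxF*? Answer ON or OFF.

ON

Ornithine is present, so GorW is inactive.
ZorY is non-functional in this strain, so it has no effect.
With no repressor bound, *haxF* is transcribed.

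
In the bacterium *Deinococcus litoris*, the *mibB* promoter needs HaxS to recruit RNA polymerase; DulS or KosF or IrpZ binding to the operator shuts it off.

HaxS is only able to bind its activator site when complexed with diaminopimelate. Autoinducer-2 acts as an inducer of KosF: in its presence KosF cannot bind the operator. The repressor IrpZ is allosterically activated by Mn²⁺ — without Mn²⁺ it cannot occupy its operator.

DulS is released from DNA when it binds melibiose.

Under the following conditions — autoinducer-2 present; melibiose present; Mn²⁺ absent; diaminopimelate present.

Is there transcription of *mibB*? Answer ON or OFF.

Melibiose is present, so DulS is inactive.
Autoinducer-2 is present, so KosF is inactive.
Diaminopimelate is present, so HaxS is active.
Mn²⁺ is absent, so IrpZ is inactive.
No repressor is bound and HaxS is active, so *mibB* is transcribed.

ON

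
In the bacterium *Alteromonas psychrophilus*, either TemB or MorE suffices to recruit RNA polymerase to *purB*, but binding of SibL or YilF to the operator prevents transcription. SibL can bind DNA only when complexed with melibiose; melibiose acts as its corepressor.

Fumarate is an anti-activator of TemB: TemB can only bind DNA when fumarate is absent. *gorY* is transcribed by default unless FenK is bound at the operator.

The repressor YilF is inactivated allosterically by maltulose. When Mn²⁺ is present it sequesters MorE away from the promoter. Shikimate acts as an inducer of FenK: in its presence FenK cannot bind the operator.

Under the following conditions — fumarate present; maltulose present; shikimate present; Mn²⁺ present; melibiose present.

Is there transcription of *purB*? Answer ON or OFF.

Fumarate is present, so TemB is inactive.
Melibiose is present, so SibL is active.
Mn²⁺ is present, so MorE is inactive.
Maltulose is present, so YilF is inactive.
With repressor SibL bound, *purB* is not transcribed.

OFF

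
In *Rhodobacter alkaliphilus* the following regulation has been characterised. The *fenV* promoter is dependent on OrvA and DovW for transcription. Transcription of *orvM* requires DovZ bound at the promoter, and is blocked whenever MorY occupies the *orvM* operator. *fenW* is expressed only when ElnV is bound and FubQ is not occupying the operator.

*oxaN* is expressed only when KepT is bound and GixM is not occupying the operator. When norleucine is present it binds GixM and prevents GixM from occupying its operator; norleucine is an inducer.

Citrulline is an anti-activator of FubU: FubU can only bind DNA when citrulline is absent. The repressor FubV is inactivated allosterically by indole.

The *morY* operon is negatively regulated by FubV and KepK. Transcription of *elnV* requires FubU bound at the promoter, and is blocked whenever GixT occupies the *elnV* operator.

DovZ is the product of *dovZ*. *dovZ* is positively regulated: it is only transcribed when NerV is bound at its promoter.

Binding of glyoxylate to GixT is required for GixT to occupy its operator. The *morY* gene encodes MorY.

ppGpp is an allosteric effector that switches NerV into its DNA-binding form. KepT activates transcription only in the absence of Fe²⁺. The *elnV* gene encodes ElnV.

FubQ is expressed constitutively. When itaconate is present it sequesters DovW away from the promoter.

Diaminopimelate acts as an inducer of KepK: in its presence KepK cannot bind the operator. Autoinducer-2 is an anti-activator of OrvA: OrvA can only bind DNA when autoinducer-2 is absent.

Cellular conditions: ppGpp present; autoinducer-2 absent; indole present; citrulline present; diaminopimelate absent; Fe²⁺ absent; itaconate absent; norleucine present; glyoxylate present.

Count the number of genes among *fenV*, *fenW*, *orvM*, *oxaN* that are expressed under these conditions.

Autoinducer-2 is absent, so OrvA is active.
Itaconate is absent, so DovW is active.
No repressor is bound and OrvA and DovW are active, so *fenV* is transcribed.
→ *fenV* is ON.
FubQ is produced constitutively and is active.
Citrulline is present, so FubU is inactive.
Glyoxylate is present, so GixT is active.
With repressor GixT bound, *elnV* is not transcribed.
So ElnV is not produced.
With repressor FubQ bound, *fenW* is not transcribed.
→ *fenW* is OFF.
ppGpp is present, so NerV is active.
No repressor is bound and NerV is active, so *dovZ* is transcribed.
So DovZ is produced and active.
Indole is present, so FubV is inactive.
Diaminopimelate is absent, so KepK is active.
With repressor KepK bound, *morY* is not transcribed.
So MorY is not produced.
No repressor is bound and DovZ is active, so *orvM* is transcribed.
→ *orvM* is ON.
Fe²⁺ is absent, so KepT is active.
Norleucine is present, so GixM is inactive.
No repressor is bound and KepT is active, so *oxaN* is transcribed.
→ *oxaN* is ON.
3 of the 4 genes are transcribed.

3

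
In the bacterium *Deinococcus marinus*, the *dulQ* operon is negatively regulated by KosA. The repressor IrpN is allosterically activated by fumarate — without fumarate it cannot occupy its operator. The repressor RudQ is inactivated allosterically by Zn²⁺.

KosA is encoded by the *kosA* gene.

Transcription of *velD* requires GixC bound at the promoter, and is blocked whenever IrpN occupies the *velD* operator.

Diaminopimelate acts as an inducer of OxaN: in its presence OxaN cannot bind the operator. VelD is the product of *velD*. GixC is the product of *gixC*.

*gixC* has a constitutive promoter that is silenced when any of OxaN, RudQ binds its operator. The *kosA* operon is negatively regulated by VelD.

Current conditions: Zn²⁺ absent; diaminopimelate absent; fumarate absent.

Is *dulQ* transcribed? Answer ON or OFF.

Diaminopimelate is absent, so OxaN is active.
Zn²⁺ is absent, so RudQ is active.
With repressor OxaN bound, *gixC* is not transcribed.
So GixC is not produced.
Fumarate is absent, so IrpN is inactive.
Required activator GixC is absent, so *velD* is not transcribed.
So VelD is not produced.
With no repressor bound, *kosA* is transcribed.
So KosA is produced and active.
With repressor KosA bound, *dulQ* is not transcribed.

OFF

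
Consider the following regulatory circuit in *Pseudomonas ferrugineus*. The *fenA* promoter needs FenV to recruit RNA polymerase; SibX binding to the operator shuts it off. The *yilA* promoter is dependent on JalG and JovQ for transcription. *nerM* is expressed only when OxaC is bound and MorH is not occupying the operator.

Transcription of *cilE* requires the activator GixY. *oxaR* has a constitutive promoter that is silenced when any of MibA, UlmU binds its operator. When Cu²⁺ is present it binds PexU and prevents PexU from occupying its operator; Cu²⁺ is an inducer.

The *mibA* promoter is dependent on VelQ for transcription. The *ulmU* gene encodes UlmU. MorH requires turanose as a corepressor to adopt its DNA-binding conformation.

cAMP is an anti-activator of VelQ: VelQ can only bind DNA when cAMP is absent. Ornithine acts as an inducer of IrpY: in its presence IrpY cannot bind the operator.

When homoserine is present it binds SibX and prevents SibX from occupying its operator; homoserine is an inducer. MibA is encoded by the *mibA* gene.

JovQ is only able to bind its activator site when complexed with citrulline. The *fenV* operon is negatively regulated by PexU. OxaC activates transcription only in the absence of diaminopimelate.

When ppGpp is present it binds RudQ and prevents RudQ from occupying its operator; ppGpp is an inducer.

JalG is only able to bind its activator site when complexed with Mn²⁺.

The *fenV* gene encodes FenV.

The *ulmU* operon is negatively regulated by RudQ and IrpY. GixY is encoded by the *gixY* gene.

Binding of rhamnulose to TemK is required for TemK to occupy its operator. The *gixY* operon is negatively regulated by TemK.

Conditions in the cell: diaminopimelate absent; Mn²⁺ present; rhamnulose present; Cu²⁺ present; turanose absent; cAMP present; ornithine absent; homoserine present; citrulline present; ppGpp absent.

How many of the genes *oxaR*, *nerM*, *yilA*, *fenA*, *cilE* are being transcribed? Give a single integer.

4

cAMP is present, so VelQ is inactive.
Required activator VelQ is absent, so *mibA* is not transcribed.
So MibA is not produced.
ppGpp is absent, so RudQ is active.
Ornithine is absent, so IrpY is active.
With repressor RudQ bound, *ulmU* is not transcribed.
So UlmU is not produced.
With no repressor bound, *oxaR* is transcribed.
→ *oxaR* is ON.
Turanose is absent, so MorH is inactive.
Diaminopimelate is absent, so OxaC is active.
No repressor is bound and OxaC is active, so *nerM* is transcribed.
→ *nerM* is ON.
Mn²⁺ is present, so JalG is active.
Citrulline is present, so JovQ is active.
No repressor is bound and JalG and JovQ are active, so *yilA* is transcribed.
→ *yilA* is ON.
Cu²⁺ is present, so PexU is inactive.
With no repressor bound, *fenV* is transcribed.
So FenV is produced and active.
Homoserine is present, so SibX is inactive.
No repressor is bound and FenV is active, so *fenA* is transcribed.
→ *fenA* is ON.
Rhamnulose is present, so TemK is active.
With repressor TemK bound, *gixY* is not transcribed.
So GixY is not produced.
Required activator GixY is absent, so *cilE* is not transcribed.
→ *cilE* is OFF.
4 of the 5 genes are transcribed.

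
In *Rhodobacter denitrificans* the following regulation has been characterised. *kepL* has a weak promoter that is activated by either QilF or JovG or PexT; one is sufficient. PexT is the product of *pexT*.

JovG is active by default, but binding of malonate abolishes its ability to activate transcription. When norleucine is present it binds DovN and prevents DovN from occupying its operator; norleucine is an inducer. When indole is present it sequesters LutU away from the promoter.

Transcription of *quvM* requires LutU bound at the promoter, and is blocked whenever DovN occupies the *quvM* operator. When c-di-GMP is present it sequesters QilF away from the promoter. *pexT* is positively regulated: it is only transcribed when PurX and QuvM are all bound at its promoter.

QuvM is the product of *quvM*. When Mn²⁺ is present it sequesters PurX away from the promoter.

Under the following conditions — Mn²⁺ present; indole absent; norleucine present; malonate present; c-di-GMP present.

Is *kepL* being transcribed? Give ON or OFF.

c-di-GMP is present, so QilF is inactive.
Malonate is present, so JovG is inactive.
Mn²⁺ is present, so PurX is inactive.
Norleucine is present, so DovN is inactive.
Indole is absent, so LutU is active.
No repressor is bound and LutU is active, so *quvM* is transcribed.
So QuvM is produced and active.
Required activator PurX is absent, so *pexT* is not transcribed.
So PexT is not produced.
No activator is available at the *kepL* promoter, so *kepL* is not transcribed.

OFF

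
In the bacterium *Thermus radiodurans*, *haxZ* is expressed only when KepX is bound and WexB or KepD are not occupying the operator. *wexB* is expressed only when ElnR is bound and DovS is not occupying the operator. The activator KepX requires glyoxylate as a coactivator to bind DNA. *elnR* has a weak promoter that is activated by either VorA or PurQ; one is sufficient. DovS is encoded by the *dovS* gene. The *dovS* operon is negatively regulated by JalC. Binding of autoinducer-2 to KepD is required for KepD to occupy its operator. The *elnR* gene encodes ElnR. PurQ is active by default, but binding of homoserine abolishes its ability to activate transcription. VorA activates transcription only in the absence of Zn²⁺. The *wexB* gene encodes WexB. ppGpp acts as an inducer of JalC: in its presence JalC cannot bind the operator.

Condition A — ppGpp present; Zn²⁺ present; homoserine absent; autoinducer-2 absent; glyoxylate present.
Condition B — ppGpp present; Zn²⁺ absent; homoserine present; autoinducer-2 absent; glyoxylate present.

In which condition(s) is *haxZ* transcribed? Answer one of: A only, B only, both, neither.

both

Condition A:
ppGpp is present, so JalC is inactive.
With no repressor bound, *dovS* is transcribed.
So DovS is produced and active.
Zn²⁺ is present, so VorA is inactive.
Homoserine is absent, so PurQ is active.
Activator PurQ is present, so *elnR* is transcribed.
So ElnR is produced and active.
With repressor DovS bound, *wexB* is not transcribed.
So WexB is not produced.
Autoinducer-2 is absent, so KepD is inactive.
Glyoxylate is present, so KepX is active.
No repressor is bound and KepX is active, so *haxZ* is transcribed.
→ *haxZ* is ON in A.
Condition B:
ppGpp is present, so JalC is inactive.
With no repressor bound, *dovS* is transcribed.
So DovS is produced and active.
Zn²⁺ is absent, so VorA is active.
Homoserine is present, so PurQ is inactive.
Activator VorA is present, so *elnR* is transcribed.
So ElnR is produced and active.
With repressor DovS bound, *wexB* is not transcribed.
So WexB is not produced.
Autoinducer-2 is absent, so KepD is inactive.
Glyoxylate is present, so KepX is active.
No repressor is bound and KepX is active, so *haxZ* is transcribed.
→ *haxZ* is ON in B.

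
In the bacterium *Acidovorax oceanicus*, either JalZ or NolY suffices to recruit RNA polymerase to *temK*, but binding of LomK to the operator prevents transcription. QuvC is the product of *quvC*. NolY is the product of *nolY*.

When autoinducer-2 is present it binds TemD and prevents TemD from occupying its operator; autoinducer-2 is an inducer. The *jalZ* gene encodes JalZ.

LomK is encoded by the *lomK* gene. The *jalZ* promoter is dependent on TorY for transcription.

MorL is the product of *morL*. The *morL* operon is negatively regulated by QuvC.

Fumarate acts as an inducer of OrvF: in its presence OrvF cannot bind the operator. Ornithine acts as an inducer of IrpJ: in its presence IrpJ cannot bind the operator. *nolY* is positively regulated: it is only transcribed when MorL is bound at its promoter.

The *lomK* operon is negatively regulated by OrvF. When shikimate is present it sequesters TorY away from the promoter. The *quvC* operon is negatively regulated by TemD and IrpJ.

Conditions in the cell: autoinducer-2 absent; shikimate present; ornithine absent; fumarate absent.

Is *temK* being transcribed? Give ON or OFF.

ON

Shikimate is present, so TorY is inactive.
Required activator TorY is absent, so *jalZ* is not transcribed.
So JalZ is not produced.
Autoinducer-2 is absent, so TemD is active.
Ornithine is absent, so IrpJ is active.
With repressor TemD bound, *quvC* is not transcribed.
So QuvC is not produced.
With no repressor bound, *morL* is transcribed.
So MorL is produced and active.
No repressor is bound and MorL is active, so *nolY* is transcribed.
So NolY is produced and active.
Fumarate is absent, so OrvF is active.
With repressor OrvF bound, *lomK* is not transcribed.
So LomK is not produced.
Activator NolY is present, so *temK* is transcribed.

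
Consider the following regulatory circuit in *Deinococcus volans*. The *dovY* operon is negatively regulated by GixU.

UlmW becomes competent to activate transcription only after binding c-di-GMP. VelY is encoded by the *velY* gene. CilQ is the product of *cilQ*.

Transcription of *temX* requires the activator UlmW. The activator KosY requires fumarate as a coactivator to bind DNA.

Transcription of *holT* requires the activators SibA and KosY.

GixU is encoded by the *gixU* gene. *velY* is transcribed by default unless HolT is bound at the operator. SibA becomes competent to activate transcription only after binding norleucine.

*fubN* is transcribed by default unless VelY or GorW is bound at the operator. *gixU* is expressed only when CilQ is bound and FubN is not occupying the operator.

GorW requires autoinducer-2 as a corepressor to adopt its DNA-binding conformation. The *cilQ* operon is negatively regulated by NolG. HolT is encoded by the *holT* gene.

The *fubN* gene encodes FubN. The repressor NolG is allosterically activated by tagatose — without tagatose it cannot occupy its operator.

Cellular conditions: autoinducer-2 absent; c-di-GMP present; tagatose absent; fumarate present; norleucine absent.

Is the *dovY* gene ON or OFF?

Norleucine is absent, so SibA is inactive.
Fumarate is present, so KosY is active.
Required activator SibA is absent, so *holT* is not transcribed.
So HolT is not produced.
With no repressor bound, *velY* is transcribed.
So VelY is produced and active.
Autoinducer-2 is absent, so GorW is inactive.
With repressor VelY bound, *fubN* is not transcribed.
So FubN is not produced.
Tagatose is absent, so NolG is inactive.
With no repressor bound, *cilQ* is transcribed.
So CilQ is produced and active.
No repressor is bound and CilQ is active, so *gixU* is transcribed.
So GixU is produced and active.
With repressor GixU bound, *dovY* is not transcribed.

OFF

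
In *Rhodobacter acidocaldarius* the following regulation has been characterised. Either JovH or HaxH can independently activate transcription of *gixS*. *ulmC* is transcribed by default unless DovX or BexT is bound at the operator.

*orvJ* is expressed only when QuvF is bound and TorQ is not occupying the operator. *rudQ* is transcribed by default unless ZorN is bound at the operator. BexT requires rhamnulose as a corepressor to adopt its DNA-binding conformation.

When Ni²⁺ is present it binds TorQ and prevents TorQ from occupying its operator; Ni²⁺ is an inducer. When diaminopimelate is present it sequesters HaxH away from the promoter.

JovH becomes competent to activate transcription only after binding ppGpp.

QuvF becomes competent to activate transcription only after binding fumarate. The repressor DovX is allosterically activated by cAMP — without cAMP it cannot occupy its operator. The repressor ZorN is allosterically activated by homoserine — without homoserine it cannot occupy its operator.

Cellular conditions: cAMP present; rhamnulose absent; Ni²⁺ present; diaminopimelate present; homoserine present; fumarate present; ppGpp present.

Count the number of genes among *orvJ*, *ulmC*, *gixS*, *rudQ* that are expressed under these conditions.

Fumarate is present, so QuvF is active.
Ni²⁺ is present, so TorQ is inactive.
No repressor is bound and QuvF is active, so *orvJ* is transcribed.
→ *orvJ* is ON.
cAMP is present, so DovX is active.
Rhamnulose is absent, so BexT is inactive.
With repressor DovX bound, *ulmC* is not transcribed.
→ *ulmC* is OFF.
ppGpp is present, so JovH is active.
Diaminopimelate is present, so HaxH is inactive.
Activator JovH is present, so *gixS* is transcribed.
→ *gixS* is ON.
Homoserine is present, so ZorN is active.
With repressor ZorN bound, *rudQ* is not transcribed.
→ *rudQ* is OFF.
2 of the 4 genes are transcribed.

2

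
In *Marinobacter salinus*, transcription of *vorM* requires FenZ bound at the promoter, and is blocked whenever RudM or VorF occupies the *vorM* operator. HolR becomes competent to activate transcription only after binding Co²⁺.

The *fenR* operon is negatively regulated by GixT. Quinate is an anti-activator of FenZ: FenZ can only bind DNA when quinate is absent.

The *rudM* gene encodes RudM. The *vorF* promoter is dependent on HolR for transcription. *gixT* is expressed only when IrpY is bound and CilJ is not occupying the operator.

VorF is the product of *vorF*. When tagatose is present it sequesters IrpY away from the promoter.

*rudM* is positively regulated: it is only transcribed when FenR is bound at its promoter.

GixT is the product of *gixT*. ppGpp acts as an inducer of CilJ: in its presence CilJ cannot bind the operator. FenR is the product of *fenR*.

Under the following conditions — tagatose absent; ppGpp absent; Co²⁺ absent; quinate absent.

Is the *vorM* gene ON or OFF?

Quinate is absent, so FenZ is active.
ppGpp is absent, so CilJ is active.
Tagatose is absent, so IrpY is active.
With repressor CilJ bound, *gixT* is not transcribed.
So GixT is not produced.
With no repressor bound, *fenR* is transcribed.
So FenR is produced and active.
No repressor is bound and FenR is active, so *rudM* is transcribed.
So RudM is produced and active.
Co²⁺ is absent, so HolR is inactive.
Required activator HolR is absent, so *vorF* is not transcribed.
So VorF is not produced.
With repressor RudM bound, *vorM* is not transcribed.

OFF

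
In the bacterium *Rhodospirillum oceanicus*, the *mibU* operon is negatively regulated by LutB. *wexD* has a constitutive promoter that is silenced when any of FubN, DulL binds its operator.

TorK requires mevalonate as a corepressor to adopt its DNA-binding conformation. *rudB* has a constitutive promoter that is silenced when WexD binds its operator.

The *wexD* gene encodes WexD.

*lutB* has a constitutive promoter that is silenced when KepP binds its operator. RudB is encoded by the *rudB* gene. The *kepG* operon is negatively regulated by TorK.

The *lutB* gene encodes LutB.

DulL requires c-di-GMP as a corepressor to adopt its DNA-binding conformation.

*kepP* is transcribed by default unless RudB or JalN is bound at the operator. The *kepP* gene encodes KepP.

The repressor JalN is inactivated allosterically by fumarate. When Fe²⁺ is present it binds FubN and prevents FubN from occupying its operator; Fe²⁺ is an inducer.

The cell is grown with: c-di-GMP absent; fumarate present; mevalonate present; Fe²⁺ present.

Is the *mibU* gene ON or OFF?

Fe²⁺ is present, so FubN is inactive.
c-di-GMP is absent, so DulL is inactive.
With no repressor bound, *wexD* is transcribed.
So WexD is produced and active.
With repressor WexD bound, *rudB* is not transcribed.
So RudB is not produced.
Fumarate is present, so JalN is inactive.
With no repressor bound, *kepP* is transcribed.
So KepP is produced and active.
With repressor KepP bound, *lutB* is not transcribed.
So LutB is not produced.
With no repressor bound, *mibU* is transcribed.

ON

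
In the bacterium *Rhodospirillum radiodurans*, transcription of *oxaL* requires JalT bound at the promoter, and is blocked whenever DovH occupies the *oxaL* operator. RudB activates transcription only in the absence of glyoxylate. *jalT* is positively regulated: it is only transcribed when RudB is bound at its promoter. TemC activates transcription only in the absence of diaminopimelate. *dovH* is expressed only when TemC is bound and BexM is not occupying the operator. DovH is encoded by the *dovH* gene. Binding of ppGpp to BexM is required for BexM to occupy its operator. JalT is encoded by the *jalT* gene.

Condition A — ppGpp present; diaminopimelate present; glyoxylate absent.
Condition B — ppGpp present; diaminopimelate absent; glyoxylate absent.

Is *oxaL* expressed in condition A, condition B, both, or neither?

both

Condition A:
ppGpp is present, so BexM is active.
Diaminopimelate is present, so TemC is inactive.
With repressor BexM bound, *dovH* is not transcribed.
So DovH is not produced.
Glyoxylate is absent, so RudB is active.
No repressor is bound and RudB is active, so *jalT* is transcribed.
So JalT is produced and active.
No repressor is bound and JalT is active, so *oxaL* is transcribed.
→ *oxaL* is ON in A.
Condition B:
ppGpp is present, so BexM is active.
Diaminopimelate is absent, so TemC is active.
With repressor BexM bound, *dovH* is not transcribed.
So DovH is not produced.
Glyoxylate is absent, so RudB is active.
No repressor is bound and RudB is active, so *jalT* is transcribed.
So JalT is produced and active.
No repressor is bound and JalT is active, so *oxaL* is transcribed.
→ *oxaL* is ON in B.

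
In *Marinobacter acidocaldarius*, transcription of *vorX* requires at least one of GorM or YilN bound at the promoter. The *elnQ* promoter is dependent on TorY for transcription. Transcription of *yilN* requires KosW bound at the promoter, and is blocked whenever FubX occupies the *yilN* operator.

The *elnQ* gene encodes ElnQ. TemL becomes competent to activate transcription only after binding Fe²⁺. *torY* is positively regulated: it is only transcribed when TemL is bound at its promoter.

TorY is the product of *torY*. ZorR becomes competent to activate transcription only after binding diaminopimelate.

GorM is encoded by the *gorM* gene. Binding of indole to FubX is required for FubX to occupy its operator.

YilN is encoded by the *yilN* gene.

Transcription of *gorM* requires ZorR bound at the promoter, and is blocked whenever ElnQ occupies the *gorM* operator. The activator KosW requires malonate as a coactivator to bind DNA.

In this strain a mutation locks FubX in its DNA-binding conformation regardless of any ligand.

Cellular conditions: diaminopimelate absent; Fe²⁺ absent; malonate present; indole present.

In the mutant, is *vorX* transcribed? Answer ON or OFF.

Diaminopimelate is absent, so ZorR is inactive.
Fe²⁺ is absent, so TemL is inactive.
Required activator TemL is absent, so *torY* is not transcribed.
So TorY is not produced.
Required activator TorY is absent, so *elnQ* is not transcribed.
So ElnQ is not produced.
Required activator ZorR is absent, so *gorM* is not transcribed.
So GorM is not produced.
FubX is constitutively active in this strain.
Malonate is present, so KosW is active.
With repressor FubX bound, *yilN* is not transcribed.
So YilN is not produced.
No activator is available at the *vorX* promoter, so *vorX* is not transcribed.

OFF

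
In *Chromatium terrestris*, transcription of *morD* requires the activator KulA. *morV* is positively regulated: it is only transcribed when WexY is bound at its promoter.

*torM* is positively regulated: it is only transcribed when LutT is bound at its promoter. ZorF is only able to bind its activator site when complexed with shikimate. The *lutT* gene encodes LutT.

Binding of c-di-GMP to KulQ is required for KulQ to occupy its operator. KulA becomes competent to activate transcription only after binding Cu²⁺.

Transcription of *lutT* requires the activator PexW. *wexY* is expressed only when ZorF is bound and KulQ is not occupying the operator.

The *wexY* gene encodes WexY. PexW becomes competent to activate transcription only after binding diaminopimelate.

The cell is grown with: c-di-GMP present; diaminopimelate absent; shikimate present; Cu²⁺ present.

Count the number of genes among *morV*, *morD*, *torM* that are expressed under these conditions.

c-di-GMP is present, so KulQ is active.
Shikimate is present, so ZorF is active.
With repressor KulQ bound, *wexY* is not transcribed.
So WexY is not produced.
Required activator WexY is absent, so *morV* is not transcribed.
→ *morV* is OFF.
Cu²⁺ is present, so KulA is active.
No repressor is bound and KulA is active, so *morD* is transcribed.
→ *morD* is ON.
Diaminopimelate is absent, so PexW is inactive.
Required activator PexW is absent, so *lutT* is not transcribed.
So LutT is not produced.
Required activator LutT is absent, so *torM* is not transcribed.
→ *torM* is OFF.
1 of the 3 genes is transcribed.

1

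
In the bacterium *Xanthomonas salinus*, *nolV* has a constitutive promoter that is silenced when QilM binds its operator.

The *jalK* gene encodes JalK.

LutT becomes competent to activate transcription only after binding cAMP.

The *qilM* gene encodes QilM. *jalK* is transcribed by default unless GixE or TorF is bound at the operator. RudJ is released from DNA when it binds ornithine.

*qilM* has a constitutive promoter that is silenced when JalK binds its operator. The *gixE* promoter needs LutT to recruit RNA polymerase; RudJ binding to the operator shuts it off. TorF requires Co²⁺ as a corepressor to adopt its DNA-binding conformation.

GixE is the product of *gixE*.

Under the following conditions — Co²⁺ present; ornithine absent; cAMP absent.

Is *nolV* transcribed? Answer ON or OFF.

cAMP is absent, so LutT is inactive.
Ornithine is absent, so RudJ is active.
With repressor RudJ bound, *gixE* is not transcribed.
So GixE is not produced.
Co²⁺ is present, so TorF is active.
With repressor TorF bound, *jalK* is not transcribed.
So JalK is not produced.
With no repressor bound, *qilM* is transcribed.
So QilM is produced and active.
With repressor QilM bound, *nolV* is not transcribed.

OFF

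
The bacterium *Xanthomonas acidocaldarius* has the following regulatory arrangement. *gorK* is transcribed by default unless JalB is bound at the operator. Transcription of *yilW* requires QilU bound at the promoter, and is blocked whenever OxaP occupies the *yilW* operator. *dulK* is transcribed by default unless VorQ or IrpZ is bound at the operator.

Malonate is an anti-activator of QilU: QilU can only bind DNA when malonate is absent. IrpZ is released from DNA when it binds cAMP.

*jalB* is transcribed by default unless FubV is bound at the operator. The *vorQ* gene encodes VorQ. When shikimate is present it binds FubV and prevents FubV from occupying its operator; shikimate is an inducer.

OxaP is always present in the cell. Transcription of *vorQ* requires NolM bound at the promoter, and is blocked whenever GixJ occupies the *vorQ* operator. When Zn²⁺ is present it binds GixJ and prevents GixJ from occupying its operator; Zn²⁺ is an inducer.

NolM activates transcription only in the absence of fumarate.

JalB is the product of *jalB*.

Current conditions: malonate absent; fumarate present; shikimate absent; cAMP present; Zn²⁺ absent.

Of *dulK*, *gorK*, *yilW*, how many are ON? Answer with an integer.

2

Fumarate is present, so NolM is inactive.
Zn²⁺ is absent, so GixJ is active.
With repressor GixJ bound, *vorQ* is not transcribed.
So VorQ is not produced.
cAMP is present, so IrpZ is inactive.
With no repressor bound, *dulK* is transcribed.
→ *dulK* is ON.
Shikimate is absent, so FubV is active.
With repressor FubV bound, *jalB* is not transcribed.
So JalB is not produced.
With no repressor bound, *gorK* is transcribed.
→ *gorK* is ON.
OxaP is produced constitutively and is active.
Malonate is absent, so QilU is active.
With repressor OxaP bound, *yilW* is not transcribed.
→ *yilW* is OFF.
2 of the 3 genes are transcribed.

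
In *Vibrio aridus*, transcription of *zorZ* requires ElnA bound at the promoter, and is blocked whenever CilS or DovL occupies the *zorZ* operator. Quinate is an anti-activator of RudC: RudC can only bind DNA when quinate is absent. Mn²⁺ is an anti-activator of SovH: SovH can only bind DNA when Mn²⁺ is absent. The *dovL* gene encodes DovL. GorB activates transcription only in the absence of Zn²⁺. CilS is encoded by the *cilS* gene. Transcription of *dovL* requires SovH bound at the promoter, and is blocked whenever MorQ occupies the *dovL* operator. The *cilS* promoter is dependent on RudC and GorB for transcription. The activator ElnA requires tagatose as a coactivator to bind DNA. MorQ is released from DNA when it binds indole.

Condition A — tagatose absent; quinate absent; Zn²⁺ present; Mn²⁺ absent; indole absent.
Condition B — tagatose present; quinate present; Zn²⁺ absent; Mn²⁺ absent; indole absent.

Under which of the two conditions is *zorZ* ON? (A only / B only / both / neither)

B only

Condition A:
Tagatose is absent, so ElnA is inactive.
Quinate is absent, so RudC is active.
Zn²⁺ is present, so GorB is inactive.
Required activator GorB is absent, so *cilS* is not transcribed.
So CilS is not produced.
Mn²⁺ is absent, so SovH is active.
Indole is absent, so MorQ is active.
With repressor MorQ bound, *dovL* is not transcribed.
So DovL is not produced.
Required activator ElnA is absent, so *zorZ* is not transcribed.
→ *zorZ* is OFF in A.
Condition B:
Tagatose is present, so ElnA is active.
Quinate is present, so RudC is inactive.
Zn²⁺ is absent, so GorB is active.
Required activator RudC is absent, so *cilS* is not transcribed.
So CilS is not produced.
Mn²⁺ is absent, so SovH is active.
Indole is absent, so MorQ is active.
With repressor MorQ bound, *dovL* is not transcribed.
So DovL is not produced.
No repressor is bound and ElnA is active, so *zorZ* is transcribed.
→ *zorZ* is ON in B.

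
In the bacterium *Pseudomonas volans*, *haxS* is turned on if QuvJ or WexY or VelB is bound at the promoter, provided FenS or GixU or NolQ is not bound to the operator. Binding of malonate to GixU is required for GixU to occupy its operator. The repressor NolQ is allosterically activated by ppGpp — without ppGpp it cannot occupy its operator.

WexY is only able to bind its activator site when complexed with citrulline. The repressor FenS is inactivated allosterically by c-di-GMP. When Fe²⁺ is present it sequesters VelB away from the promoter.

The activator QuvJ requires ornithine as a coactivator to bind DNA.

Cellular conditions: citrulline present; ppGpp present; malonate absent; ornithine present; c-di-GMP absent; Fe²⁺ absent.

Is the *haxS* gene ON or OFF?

OFF

c-di-GMP is absent, so FenS is active.
Ornithine is present, so QuvJ is active.
Citrulline is present, so WexY is active.
Fe²⁺ is absent, so VelB is active.
Malonate is absent, so GixU is inactive.
ppGpp is present, so NolQ is active.
With repressor FenS bound, *haxS* is not transcribed.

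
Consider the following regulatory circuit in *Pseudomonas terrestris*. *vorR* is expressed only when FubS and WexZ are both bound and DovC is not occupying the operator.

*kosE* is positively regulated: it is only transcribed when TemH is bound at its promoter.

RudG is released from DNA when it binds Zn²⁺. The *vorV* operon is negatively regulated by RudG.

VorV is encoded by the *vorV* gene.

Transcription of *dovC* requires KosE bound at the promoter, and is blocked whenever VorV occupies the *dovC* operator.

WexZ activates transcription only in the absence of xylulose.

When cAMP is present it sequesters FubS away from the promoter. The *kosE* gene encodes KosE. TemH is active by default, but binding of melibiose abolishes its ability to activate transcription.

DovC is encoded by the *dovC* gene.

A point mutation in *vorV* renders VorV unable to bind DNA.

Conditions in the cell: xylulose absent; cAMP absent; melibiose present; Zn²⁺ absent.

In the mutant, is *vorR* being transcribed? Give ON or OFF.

ON

cAMP is absent, so FubS is active.
Xylulose is absent, so WexZ is active.
VorV is non-functional in this strain, so it has no effect.
Melibiose is present, so TemH is inactive.
Required activator TemH is absent, so *kosE* is not transcribed.
So KosE is not produced.
Required activator KosE is absent, so *dovC* is not transcribed.
So DovC is not produced.
No repressor is bound and FubS and WexZ are active, so *vorR* is transcribed.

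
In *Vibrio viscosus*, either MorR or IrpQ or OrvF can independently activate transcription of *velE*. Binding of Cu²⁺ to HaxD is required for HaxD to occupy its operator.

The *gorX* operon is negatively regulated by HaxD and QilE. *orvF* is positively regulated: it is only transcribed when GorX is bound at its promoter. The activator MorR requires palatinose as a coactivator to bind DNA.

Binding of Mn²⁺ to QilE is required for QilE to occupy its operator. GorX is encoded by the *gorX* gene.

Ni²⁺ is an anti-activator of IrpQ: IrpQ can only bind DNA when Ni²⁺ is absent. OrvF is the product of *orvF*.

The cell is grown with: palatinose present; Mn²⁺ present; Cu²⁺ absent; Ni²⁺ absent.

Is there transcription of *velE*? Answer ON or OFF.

ON

Palatinose is present, so MorR is active.
Ni²⁺ is absent, so IrpQ is active.
Cu²⁺ is absent, so HaxD is inactive.
Mn²⁺ is present, so QilE is active.
With repressor QilE bound, *gorX* is not transcribed.
So GorX is not produced.
Required activator GorX is absent, so *orvF* is not transcribed.
So OrvF is not produced.
Activator MorR is present, so *velE* is transcribed.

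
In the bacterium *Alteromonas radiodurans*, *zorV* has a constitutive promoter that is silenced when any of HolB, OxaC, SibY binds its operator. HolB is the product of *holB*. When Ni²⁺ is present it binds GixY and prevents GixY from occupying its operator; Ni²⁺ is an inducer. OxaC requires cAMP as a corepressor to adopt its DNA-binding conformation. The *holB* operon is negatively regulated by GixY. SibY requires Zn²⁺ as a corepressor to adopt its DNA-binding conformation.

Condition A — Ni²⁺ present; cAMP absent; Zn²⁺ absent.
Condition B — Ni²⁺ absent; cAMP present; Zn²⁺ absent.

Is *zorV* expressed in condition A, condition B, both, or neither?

Condition A:
Ni²⁺ is present, so GixY is inactive.
With no repressor bound, *holB* is transcribed.
So HolB is produced and active.
cAMP is absent, so OxaC is inactive.
Zn²⁺ is absent, so SibY is inactive.
With repressor HolB bound, *zorV* is not transcribed.
→ *zorV* is OFF in A.
Condition B:
Ni²⁺ is absent, so GixY is active.
With repressor GixY bound, *holB* is not transcribed.
So HolB is not produced.
cAMP is present, so OxaC is active.
Zn²⁺ is absent, so SibY is inactive.
With repressor OxaC bound, *zorV* is not transcribed.
→ *zorV* is OFF in B.

neither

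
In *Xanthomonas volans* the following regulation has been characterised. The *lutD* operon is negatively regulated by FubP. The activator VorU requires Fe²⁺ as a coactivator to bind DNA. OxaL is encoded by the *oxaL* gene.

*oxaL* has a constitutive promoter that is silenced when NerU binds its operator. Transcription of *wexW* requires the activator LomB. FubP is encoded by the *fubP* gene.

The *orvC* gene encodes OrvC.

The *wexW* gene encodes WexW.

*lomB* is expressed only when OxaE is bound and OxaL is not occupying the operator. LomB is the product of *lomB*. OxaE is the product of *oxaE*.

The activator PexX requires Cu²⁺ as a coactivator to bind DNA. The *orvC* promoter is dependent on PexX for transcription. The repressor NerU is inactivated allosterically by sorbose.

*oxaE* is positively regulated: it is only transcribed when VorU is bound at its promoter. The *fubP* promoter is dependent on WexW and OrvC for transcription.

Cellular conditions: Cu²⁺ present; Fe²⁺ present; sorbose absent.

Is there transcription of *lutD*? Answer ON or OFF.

Sorbose is absent, so NerU is active.
With repressor NerU bound, *oxaL* is not transcribed.
So OxaL is not produced.
Fe²⁺ is present, so VorU is active.
No repressor is bound and VorU is active, so *oxaE* is transcribed.
So OxaE is produced and active.
No repressor is bound and OxaE is active, so *lomB* is transcribed.
So LomB is produced and active.
No repressor is bound and LomB is active, so *wexW* is transcribed.
So WexW is produced and active.
Cu²⁺ is present, so PexX is active.
No repressor is bound and PexX is active, so *orvC* is transcribed.
So OrvC is produced and active.
No repressor is bound and WexW and OrvC are active, so *fubP* is transcribed.
So FubP is produced and active.
With repressor FubP bound, *lutD* is not transcribed.

OFF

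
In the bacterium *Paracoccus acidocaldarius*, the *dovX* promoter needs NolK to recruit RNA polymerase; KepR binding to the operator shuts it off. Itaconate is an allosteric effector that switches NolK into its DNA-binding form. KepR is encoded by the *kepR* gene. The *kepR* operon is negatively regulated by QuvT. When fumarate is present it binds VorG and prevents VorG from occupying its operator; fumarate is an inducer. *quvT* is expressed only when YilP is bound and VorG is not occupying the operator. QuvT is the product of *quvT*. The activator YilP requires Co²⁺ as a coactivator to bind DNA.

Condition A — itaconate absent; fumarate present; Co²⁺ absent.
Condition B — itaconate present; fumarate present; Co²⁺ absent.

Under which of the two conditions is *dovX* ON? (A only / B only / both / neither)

Condition A:
Itaconate is absent, so NolK is inactive.
Fumarate is present, so VorG is inactive.
Co²⁺ is absent, so YilP is inactive.
Required activator YilP is absent, so *quvT* is not transcribed.
So QuvT is not produced.
With no repressor bound, *kepR* is transcribed.
So KepR is produced and active.
With repressor KepR bound, *dovX* is not transcribed.
→ *dovX* is OFF in A.
Condition B:
Itaconate is present, so NolK is active.
Fumarate is present, so VorG is inactive.
Co²⁺ is absent, so YilP is inactive.
Required activator YilP is absent, so *quvT* is not transcribed.
So QuvT is not produced.
With no repressor bound, *kepR* is transcribed.
So KepR is produced and active.
With repressor KepR bound, *dovX* is not transcribed.
→ *dovX* is OFF in B.

neither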